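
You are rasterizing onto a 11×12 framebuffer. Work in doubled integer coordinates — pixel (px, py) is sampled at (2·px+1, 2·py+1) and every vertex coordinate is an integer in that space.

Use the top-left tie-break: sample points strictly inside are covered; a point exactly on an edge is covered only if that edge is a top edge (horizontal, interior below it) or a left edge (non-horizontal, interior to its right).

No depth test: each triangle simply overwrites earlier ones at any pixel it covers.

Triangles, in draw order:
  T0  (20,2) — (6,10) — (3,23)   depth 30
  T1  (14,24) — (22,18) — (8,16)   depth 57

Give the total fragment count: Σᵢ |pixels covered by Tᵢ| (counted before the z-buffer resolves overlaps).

T0:
  2·area = 158  (B↔C swapped to make it positive)
  edge (20, 2)→(3, 23): d=(-17,21) right/bottom  bias=-1
  edge (3, 23)→(6, 10): d=(3,-13) top-left  bias=+0
  edge (6, 10)→(20, 2): d=(14,-8) top-left  bias=+0
    (9,1)@(19, 3): e=[4,148,6] → █
    (10,1)@(21, 3): e=[-38,174,22] → ·
    (7,2)@(15, 5): e=[54,102,2] → █
    (8,2)@(17, 5): e=[12,128,18] → █
    (9,2)@(19, 5): e=[-30,154,34] → ·
    (6,3)@(13, 7): e=[62,82,14] → █
    (8,3)@(17, 7): e=[-22,134,46] → ·
    (4,4)@(9, 9): e=[112,36,10] → █
    (5,4)@(11, 9): e=[70,62,26] → █
    (7,4)@(15, 9): e=[-14,114,58] → ·
    (3,5)@(7, 11): e=[120,16,22] → █
    (6,5)@(13, 11): e=[-6,94,70] → ·
    (1,11)@(3, 23): e=[0,0,158] → ·  [on edge]
  covered (20 px):
    · · · · · · · · · · ·
    · · · · · · · · · █ ·
    · · · · · · · █ █ · ·
    · · · · · · █ █ · · ·
    · · · · █ █ █ · · · ·
    · · · █ █ █ · · · · ·
    · · · █ █ █ · · · · ·
    · · █ █ █ · · · · · ·
    · · █ █ · · · · · · ·
    · · █ · · · · · · · ·
    · · · · · · · · · · ·
    · · · · · · · · · · ·
T1:
  2·area = 100  (B↔C swapped to make it positive)
  edge (14, 24)→(8, 16): d=(-6,-8) top-left  bias=+0
  edge (8, 16)→(22, 18): d=(14,2) right/bottom  bias=-1
  edge (22, 18)→(14, 24): d=(-8,6) right/bottom  bias=-1
    (0,7)@(1, 15): e=[-50,0,150] → ·  [on edge]
    (4,8)@(9, 17): e=[2,12,86] → █
    (5,8)@(11, 17): e=[18,8,74] → █
    (6,8)@(13, 17): e=[34,4,62] → █
    (7,8)@(15, 17): e=[50,0,50] → ·  [on edge]
    (4,9)@(9, 19): e=[-10,40,70] → ·
    (5,9)@(11, 19): e=[6,36,58] → █
    (7,9)@(15, 19): e=[38,28,34] → █
    (8,9)@(17, 19): e=[54,24,22] → █
    (9,9)@(19, 19): e=[70,20,10] → █
    (10,9)@(21, 19): e=[86,16,-2] → ·
    (5,10)@(11, 21): e=[-6,64,42] → ·
  covered (12 px):
    · · · · · · · · · · ·
    · · · · · · · · · · ·
    · · · · · · · · · · ·
    · · · · · · · · · · ·
    · · · · · · · · · · ·
    · · · · · · · · · · ·
    · · · · · · · · · · ·
    · · · · · · · · · · ·
    · · · · █ █ █ · · · ·
    · · · · · █ █ █ █ █ ·
    · · · · · · █ █ █ · ·
    · · · · · · · █ · · ·

Answer: 32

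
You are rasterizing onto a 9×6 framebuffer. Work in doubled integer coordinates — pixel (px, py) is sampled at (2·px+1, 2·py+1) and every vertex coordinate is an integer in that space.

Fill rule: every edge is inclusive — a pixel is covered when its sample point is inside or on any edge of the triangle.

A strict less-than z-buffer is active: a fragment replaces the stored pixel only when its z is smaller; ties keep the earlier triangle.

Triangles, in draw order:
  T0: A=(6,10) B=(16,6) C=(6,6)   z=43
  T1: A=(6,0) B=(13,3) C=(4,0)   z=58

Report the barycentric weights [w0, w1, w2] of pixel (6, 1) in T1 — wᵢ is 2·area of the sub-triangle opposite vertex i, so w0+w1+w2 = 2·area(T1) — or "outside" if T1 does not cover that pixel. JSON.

T0:
  2·area = 40  (B↔C swapped to make it positive)
  edge (6, 10)→(6, 6): d=(0,-4) inclusive
  edge (6, 6)→(16, 6): d=(10,0) inclusive
  edge (16, 6)→(6, 10): d=(-10,4) inclusive
    (3,3)@(7, 7): e=[4,10,26] → X
    (4,3)@(9, 7): e=[12,10,18] → X
    (5,3)@(11, 7): e=[20,10,10] → X
    (6,3)@(13, 7): e=[28,10,2] → X
    (7,3)@(15, 7): e=[36,10,-6] → .
    (3,4)@(7, 9): e=[4,30,6] → X
    (4,4)@(9, 9): e=[12,30,-2] → .
    (5,4)@(11, 9): e=[20,30,-10] → .
    (6,4)@(13, 9): e=[28,30,-18] → .
    (3,5)@(7, 11): e=[4,50,-14] → .
  covered (5 px):
    . . . . . . . . .
    . . . . . . . . .
    . . . . . . . . .
    . . . X X X X . .
    . . . X . . . . .
    . . . . . . . . .
T1:
  2·area = 6
  edge (6, 0)→(13, 3): d=(7,3) inclusive
  edge (13, 3)→(4, 0): d=(-9,-3) inclusive
  edge (4, 0)→(6, 0): d=(2,0) inclusive
    (3,0)@(7, 1): e=[4,0,2] → X  [on edge]
    (4,0)@(9, 1): e=[-2,6,2] → .
    (3,1)@(7, 3): e=[18,-18,6] → .
    (6,1)@(13, 3): e=[0,0,6] → X  [on edge]
    (7,1)@(15, 3): e=[-6,6,6] → .
    (6,2)@(13, 5): e=[14,-18,10] → .
  covered (2 px):
    . . . X . . . . .
    . . . . . . X . .
    . . . . . . . . .
    . . . . . . . . .
    . . . . . . . . .
    . . . . . . . . .

Final: [0,6,0]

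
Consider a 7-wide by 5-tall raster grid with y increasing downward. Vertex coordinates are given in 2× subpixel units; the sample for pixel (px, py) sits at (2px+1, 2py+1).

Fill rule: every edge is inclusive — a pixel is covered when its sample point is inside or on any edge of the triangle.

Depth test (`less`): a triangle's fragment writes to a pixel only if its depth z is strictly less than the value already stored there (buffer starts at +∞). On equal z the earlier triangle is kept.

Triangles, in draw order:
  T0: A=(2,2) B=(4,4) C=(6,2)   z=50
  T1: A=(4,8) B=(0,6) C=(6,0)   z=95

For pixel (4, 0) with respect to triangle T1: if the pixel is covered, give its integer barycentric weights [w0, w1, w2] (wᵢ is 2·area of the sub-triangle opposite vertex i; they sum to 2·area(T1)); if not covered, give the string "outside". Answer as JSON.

T0:
  2·area = 8  (B↔C swapped to make it positive)
  edge (2, 2)→(6, 2): d=(4,0) inclusive
  edge (6, 2)→(4, 4): d=(-2,2) inclusive
  edge (4, 4)→(2, 2): d=(-2,-2) inclusive
    (0,0)@(1, 1): e=[-4,12,0] → ·  [on edge]
    (3,0)@(7, 1): e=[-4,0,12] → ·  [on edge]
    (1,1)@(3, 3): e=[4,4,0] → █  [on edge]
    (2,1)@(5, 3): e=[4,0,4] → █  [on edge]
    (3,1)@(7, 3): e=[4,-4,8] → ·
    (1,2)@(3, 5): e=[12,0,-4] → ·  [on edge]
    (2,2)@(5, 5): e=[12,-4,0] → ·  [on edge]
    (0,3)@(1, 7): e=[20,0,-12] → ·  [on edge]
    (3,3)@(7, 7): e=[20,-12,0] → ·  [on edge]
    (4,4)@(9, 9): e=[28,-20,0] → ·  [on edge]
  covered (2 px):
    · · · · · · ·
    · █ █ · · · ·
    · · · · · · ·
    · · · · · · ·
    · · · · · · ·
T1:
  2·area = 36
  edge (4, 8)→(0, 6): d=(-4,-2) inclusive
  edge (0, 6)→(6, 0): d=(6,-6) inclusive
  edge (6, 0)→(4, 8): d=(-2,8) inclusive
    (2,0)@(5, 1): e=[30,0,6] → █  [on edge]
    (3,0)@(7, 1): e=[34,12,-10] → ·
    (1,1)@(3, 3): e=[18,0,18] → █  [on edge]
    (3,1)@(7, 3): e=[26,24,-14] → ·
    (0,2)@(1, 5): e=[6,0,30] → █  [on edge]
    (2,2)@(5, 5): e=[14,24,-2] → ·
    (0,3)@(1, 7): e=[-2,12,26] → ·
    (1,3)@(3, 7): e=[2,24,10] → █
    (2,3)@(5, 7): e=[6,36,-6] → ·
    (1,4)@(3, 9): e=[-6,36,6] → ·
  covered (6 px):
    · · █ · · · ·
    · █ █ · · · ·
    █ █ · · · · ·
    · █ · · · · ·
    · · · · · · ·

Final: "outside"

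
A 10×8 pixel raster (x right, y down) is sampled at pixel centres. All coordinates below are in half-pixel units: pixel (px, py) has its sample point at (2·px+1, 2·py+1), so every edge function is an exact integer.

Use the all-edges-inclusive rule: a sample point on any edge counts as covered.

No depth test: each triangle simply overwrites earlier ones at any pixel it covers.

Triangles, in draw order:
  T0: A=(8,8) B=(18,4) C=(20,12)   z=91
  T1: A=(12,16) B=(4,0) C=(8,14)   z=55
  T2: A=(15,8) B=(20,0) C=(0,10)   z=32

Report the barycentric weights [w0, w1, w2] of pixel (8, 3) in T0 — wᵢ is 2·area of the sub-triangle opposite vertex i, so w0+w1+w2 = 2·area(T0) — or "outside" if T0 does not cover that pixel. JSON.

T0:
  2·area = 88
  edge (8, 8)→(18, 4): d=(10,-4) inclusive
  edge (18, 4)→(20, 12): d=(2,8) inclusive
  edge (20, 12)→(8, 8): d=(-12,-4) inclusive
    (8,2)@(17, 5): e=[6,10,72] → █
    (9,2)@(19, 5): e=[14,-6,80] → ·
    (2,3)@(5, 7): e=[-22,110,0] → ·  [on edge]
    (5,3)@(11, 7): e=[2,62,24] → █
    (6,3)@(13, 7): e=[10,46,32] → █
    (7,3)@(15, 7): e=[18,30,40] → █
    (9,3)@(19, 7): e=[34,-2,56] → ·
    (5,4)@(11, 9): e=[22,66,0] → █  [on edge]
    (9,4)@(19, 9): e=[54,2,32] → █
    (5,5)@(11, 11): e=[42,70,-24] → ·
    (6,5)@(13, 11): e=[50,54,-16] → ·
    (7,5)@(15, 11): e=[58,38,-8] → ·
    (8,5)@(17, 11): e=[66,22,0] → █  [on edge]
  covered (12 px):
    · · · · · · · · · ·
    · · · · · · · · · ·
    · · · · · · · · █ ·
    · · · · · █ █ █ █ ·
    · · · · · █ █ █ █ █
    · · · · · · · · █ █
    · · · · · · · · · ·
    · · · · · · · · · ·
T1:
  2·area = 48  (B↔C swapped to make it positive)
  edge (12, 16)→(8, 14): d=(-4,-2) inclusive
  edge (8, 14)→(4, 0): d=(-4,-14) inclusive
  edge (4, 0)→(12, 16): d=(8,16) inclusive
    (2,1)@(5, 3): e=[38,2,8] → █
    (3,1)@(7, 3): e=[42,30,-24] → ·
    (2,2)@(5, 5): e=[30,-6,24] → ·
    (3,3)@(7, 7): e=[26,14,8] → █
    (4,3)@(9, 7): e=[30,42,-24] → ·
    (3,4)@(7, 9): e=[18,6,24] → █
    (4,4)@(9, 9): e=[22,34,-8] → ·
    (3,5)@(7, 11): e=[10,-2,40] → ·
    (4,5)@(9, 11): e=[14,26,8] → █
    (5,5)@(11, 11): e=[18,54,-24] → ·
    (4,6)@(9, 13): e=[6,18,24] → █
    (5,6)@(11, 13): e=[10,46,-8] → ·
  covered (6 px):
    · · · · · · · · · ·
    · · █ · · · · · · ·
    · · · · · · · · · ·
    · · · █ · · · · · ·
    · · · █ · · · · · ·
    · · · · █ · · · · ·
    · · · · █ · · · · ·
    · · · · · █ · · · ·
T2:
  2·area = 110  (B↔C swapped to make it positive)
  edge (15, 8)→(0, 10): d=(-15,2) inclusive
  edge (0, 10)→(20, 0): d=(20,-10) inclusive
  edge (20, 0)→(15, 8): d=(-5,8) inclusive
    (9,0)@(19, 1): e=[97,10,3] → █
    (7,1)@(15, 3): e=[75,10,25] → █
    (8,1)@(17, 3): e=[71,30,9] → █
    (9,1)@(19, 3): e=[67,50,-7] → ·
    (5,2)@(11, 5): e=[53,10,47] → █
    (6,2)@(13, 5): e=[49,30,31] → █
    (8,2)@(17, 5): e=[41,70,-1] → ·
    (3,3)@(7, 7): e=[31,10,69] → █
    (4,3)@(9, 7): e=[27,30,53] → █
    (8,3)@(17, 7): e=[11,110,-11] → ·
    (1,4)@(3, 9): e=[9,10,91] → █
    (2,4)@(5, 9): e=[5,30,75] → █
  covered (14 px):
    · · · · · · · · · █
    · · · · · · · █ █ ·
    · · · · · █ █ █ · ·
    · · · █ █ █ █ █ · ·
    · █ █ █ · · · · · ·
    · · · · · · · · · ·
    · · · · · · · · · ·
    · · · · · · · · · ·

Final: [14,48,26]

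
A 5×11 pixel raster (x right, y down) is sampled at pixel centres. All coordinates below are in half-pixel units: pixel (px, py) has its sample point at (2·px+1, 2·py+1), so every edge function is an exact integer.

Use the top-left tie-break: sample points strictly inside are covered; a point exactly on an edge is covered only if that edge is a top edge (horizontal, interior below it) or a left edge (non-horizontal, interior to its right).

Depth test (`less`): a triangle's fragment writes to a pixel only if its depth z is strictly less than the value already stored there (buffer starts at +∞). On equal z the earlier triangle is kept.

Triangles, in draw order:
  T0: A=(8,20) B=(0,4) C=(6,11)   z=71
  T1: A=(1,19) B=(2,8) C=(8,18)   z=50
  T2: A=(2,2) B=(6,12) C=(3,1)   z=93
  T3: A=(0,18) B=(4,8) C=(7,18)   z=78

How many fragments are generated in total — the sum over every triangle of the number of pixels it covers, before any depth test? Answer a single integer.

T0:
  2·area = 40
  edge (8, 20)→(0, 4): d=(-8,-16) top-left  bias=+0
  edge (0, 4)→(6, 11): d=(6,7) right/bottom  bias=-1
  edge (6, 11)→(8, 20): d=(2,9) right/bottom  bias=-1
    (1,4)@(3, 9): e=[8,9,23] → #
    (2,4)@(5, 9): e=[40,-5,5] → ·
    (1,5)@(3, 11): e=[-8,21,27] → ·
    (2,5)@(5, 11): e=[24,7,9] → #
    (3,5)@(7, 11): e=[56,-7,-9] → ·
    (2,6)@(5, 13): e=[8,19,13] → #
    (3,6)@(7, 13): e=[40,5,-5] → ·
    (2,7)@(5, 15): e=[-8,31,17] → ·
    (3,8)@(7, 17): e=[8,29,3] → #
    (4,8)@(9, 17): e=[40,15,-15] → ·
    (3,9)@(7, 19): e=[-8,41,7] → ·
  covered (4 px):
    · · · · ·
    · · · · ·
    · · · · ·
    · · · · ·
    · # · · ·
    · · # · ·
    · · # · ·
    · · · · ·
    · · · # ·
    · · · · ·
    · · · · ·
T1:
  2·area = 76
  edge (1, 19)→(2, 8): d=(1,-11) top-left  bias=+0
  edge (2, 8)→(8, 18): d=(6,10) right/bottom  bias=-1
  edge (8, 18)→(1, 19): d=(-7,1) right/bottom  bias=-1
    (1,5)@(3, 11): e=[14,8,54] → #
    (2,5)@(5, 11): e=[36,-12,52] → ·
    (1,6)@(3, 13): e=[16,20,40] → #
    (2,6)@(5, 13): e=[38,0,38] → ·  [on edge]
    (1,7)@(3, 15): e=[18,32,26] → #
    (2,7)@(5, 15): e=[40,12,24] → #
    (3,7)@(7, 15): e=[62,-8,22] → ·
    (1,8)@(3, 17): e=[20,44,12] → #
    (3,8)@(7, 17): e=[64,4,8] → #
    (4,8)@(9, 17): e=[86,-16,6] → ·
    (0,9)@(1, 19): e=[0,76,0] → ·  [on edge]
    (1,9)@(3, 19): e=[22,56,-2] → ·
  covered (7 px):
    · · · · ·
    · · · · ·
    · · · · ·
    · · · · ·
    · · · · ·
    · # · · ·
    · # · · ·
    · # # · ·
    · # # # ·
    · · · · ·
    · · · · ·
T2:
  2·area = 14  (B↔C swapped to make it positive)
  edge (2, 2)→(3, 1): d=(1,-1) top-left  bias=+0
  edge (3, 1)→(6, 12): d=(3,11) right/bottom  bias=-1
  edge (6, 12)→(2, 2): d=(-4,-10) top-left  bias=+0
    (1,0)@(3, 1): e=[0,0,14] → ·  [on edge]
    (0,1)@(1, 3): e=[0,28,-14] → ·  [on edge]
    (1,1)@(3, 3): e=[2,6,6] → #
    (2,1)@(5, 3): e=[4,-16,26] → ·
    (1,2)@(3, 5): e=[4,12,-2] → ·
    (2,4)@(5, 9): e=[10,2,2] → #
    (3,4)@(7, 9): e=[12,-20,22] → ·
    (2,5)@(5, 11): e=[12,8,-6] → ·
  covered (2 px):
    · · · · ·
    · # · · ·
    · · · · ·
    · · · · ·
    · · # · ·
    · · · · ·
    · · · · ·
    · · · · ·
    · · · · ·
    · · · · ·
    · · · · ·
T3:
  2·area = 70
  edge (0, 18)→(4, 8): d=(4,-10) top-left  bias=+0
  edge (4, 8)→(7, 18): d=(3,10) right/bottom  bias=-1
  edge (7, 18)→(0, 18): d=(-7,0) right/bottom  bias=-1
    (1,5)@(3, 11): e=[2,19,49] → #
    (2,5)@(5, 11): e=[22,-1,49] → ·
    (1,6)@(3, 13): e=[10,25,35] → #
    (2,6)@(5, 13): e=[30,5,35] → #
    (3,6)@(7, 13): e=[50,-15,35] → ·
    (1,7)@(3, 15): e=[18,31,21] → #
    (3,7)@(7, 15): e=[58,-9,21] → ·
    (0,8)@(1, 17): e=[6,57,7] → #
    (3,8)@(7, 17): e=[66,-3,7] → ·
    (0,9)@(1, 19): e=[14,63,-7] → ·
    (1,9)@(3, 19): e=[34,43,-7] → ·
    (2,9)@(5, 19): e=[54,23,-7] → ·
  covered (8 px):
    · · · · ·
    · · · · ·
    · · · · ·
    · · · · ·
    · · · · ·
    · # · · ·
    · # # · ·
    · # # · ·
    # # # · ·
    · · · · ·
    · · · · ·

Result: 21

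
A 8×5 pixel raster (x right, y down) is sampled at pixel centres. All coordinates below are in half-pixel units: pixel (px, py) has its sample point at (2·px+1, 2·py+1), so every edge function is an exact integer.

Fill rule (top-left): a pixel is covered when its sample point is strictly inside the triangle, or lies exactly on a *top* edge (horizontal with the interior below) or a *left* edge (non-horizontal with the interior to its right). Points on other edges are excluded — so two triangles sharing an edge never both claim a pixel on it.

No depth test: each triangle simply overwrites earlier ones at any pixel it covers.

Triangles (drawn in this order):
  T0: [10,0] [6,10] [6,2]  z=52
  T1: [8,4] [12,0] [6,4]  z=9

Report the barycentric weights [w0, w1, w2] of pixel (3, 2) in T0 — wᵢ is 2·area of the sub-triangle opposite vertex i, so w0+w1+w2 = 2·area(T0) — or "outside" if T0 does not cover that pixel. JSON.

T0:
  2·area = 32
  edge (10, 0)→(6, 10): d=(-4,10) right/bottom  bias=-1
  edge (6, 10)→(6, 2): d=(0,-8) top-left  bias=+0
  edge (6, 2)→(10, 0): d=(4,-2) top-left  bias=+0
    (4,0)@(9, 1): e=[6,24,2] → #
    (5,0)@(11, 1): e=[-14,40,6] → ·
    (3,1)@(7, 3): e=[18,8,6] → #
    (4,1)@(9, 3): e=[-2,24,10] → ·
    (3,2)@(7, 5): e=[10,8,14] → #
    (4,2)@(9, 5): e=[-10,24,18] → ·
    (3,3)@(7, 7): e=[2,8,22] → #
    (4,3)@(9, 7): e=[-18,24,26] → ·
    (3,4)@(7, 9): e=[-6,8,30] → ·
  covered (4 px):
    · · · · # · · ·
    · · · # · · · ·
    · · · # · · · ·
    · · · # · · · ·
    · · · · · · · ·
T1:
  2·area = 8  (B↔C swapped to make it positive)
  edge (8, 4)→(6, 4): d=(-2,0) right/bottom  bias=-1
  edge (6, 4)→(12, 0): d=(6,-4) top-left  bias=+0
  edge (12, 0)→(8, 4): d=(-4,4) right/bottom  bias=-1
    (5,0)@(11, 1): e=[6,2,0] → ·  [on edge]
    (4,1)@(9, 3): e=[2,6,0] → ·  [on edge]
    (3,2)@(7, 5): e=[-2,10,0] → ·  [on edge]
    (2,3)@(5, 7): e=[-6,14,0] → ·  [on edge]
    (1,4)@(3, 9): e=[-10,18,0] → ·  [on edge]
  covered (0 px):
    · · · · · · · ·
    · · · · · · · ·
    · · · · · · · ·
    · · · · · · · ·
    · · · · · · · ·

Answer: [8,14,10]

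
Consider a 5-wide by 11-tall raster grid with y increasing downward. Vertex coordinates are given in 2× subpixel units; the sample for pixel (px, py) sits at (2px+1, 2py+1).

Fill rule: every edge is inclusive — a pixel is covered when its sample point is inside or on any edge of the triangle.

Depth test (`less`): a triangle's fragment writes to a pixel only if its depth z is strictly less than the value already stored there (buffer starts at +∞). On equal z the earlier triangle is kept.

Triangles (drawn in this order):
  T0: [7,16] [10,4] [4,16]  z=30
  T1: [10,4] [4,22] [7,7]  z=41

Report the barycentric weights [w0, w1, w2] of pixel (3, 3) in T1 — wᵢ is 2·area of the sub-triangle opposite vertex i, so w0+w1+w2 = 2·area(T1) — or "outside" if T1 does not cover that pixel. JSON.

T0:
  2·area = 36  (B↔C swapped to make it positive)
  edge (7, 16)→(4, 16): d=(-3,0) inclusive
  edge (4, 16)→(10, 4): d=(6,-12) inclusive
  edge (10, 4)→(7, 16): d=(-3,12) inclusive
    (4,3)@(9, 7): e=[27,6,3] → #
    (4,4)@(9, 9): e=[21,18,-3] → ·
    (3,5)@(7, 11): e=[15,6,15] → #
    (4,5)@(9, 11): e=[15,30,-9] → ·
    (3,6)@(7, 13): e=[9,18,9] → #
    (4,6)@(9, 13): e=[9,42,-15] → ·
    (2,7)@(5, 15): e=[3,6,27] → #
    (4,7)@(9, 15): e=[3,54,-21] → ·
    (2,8)@(5, 17): e=[-3,18,21] → ·
    (3,8)@(7, 17): e=[-3,42,-3] → ·
  covered (5 px):
    · · · · ·
    · · · · ·
    · · · · ·
    · · · · #
    · · · · ·
    · · · # ·
    · · · # ·
    · · # # ·
    · · · · ·
    · · · · ·
    · · · · ·
T1:
  2·area = 36
  edge (10, 4)→(4, 22): d=(-6,18) inclusive
  edge (4, 22)→(7, 7): d=(3,-15) inclusive
  edge (7, 7)→(10, 4): d=(3,-3) inclusive
    (4,2)@(9, 5): e=[12,24,0] → #  [on edge]
    (3,3)@(7, 7): e=[36,0,0] → #  [on edge]
    (4,3)@(9, 7): e=[0,30,6] → #  [on edge]
    (2,4)@(5, 9): e=[60,-24,0] → ·  [on edge]
    (3,4)@(7, 9): e=[24,6,6] → #
    (4,4)@(9, 9): e=[-12,36,12] → ·
    (1,5)@(3, 11): e=[84,-48,0] → ·  [on edge]
    (3,5)@(7, 11): e=[12,12,12] → #
    (4,5)@(9, 11): e=[-24,42,18] → ·
    (0,6)@(1, 13): e=[108,-72,0] → ·  [on edge]
    (3,6)@(7, 13): e=[0,18,18] → #  [on edge]
    (4,6)@(9, 13): e=[-36,48,24] → ·
    (2,8)@(5, 17): e=[12,0,24] → #  [on edge]
    (2,9)@(5, 19): e=[0,6,30] → #  [on edge]
  covered (8 px):
    · · · · ·
    · · · · ·
    · · · · #
    · · · # #
    · · · # ·
    · · · # ·
    · · · # ·
    · · · · ·
    · · # · ·
    · · # · ·
    · · · · ·

Answer: [0,0,36]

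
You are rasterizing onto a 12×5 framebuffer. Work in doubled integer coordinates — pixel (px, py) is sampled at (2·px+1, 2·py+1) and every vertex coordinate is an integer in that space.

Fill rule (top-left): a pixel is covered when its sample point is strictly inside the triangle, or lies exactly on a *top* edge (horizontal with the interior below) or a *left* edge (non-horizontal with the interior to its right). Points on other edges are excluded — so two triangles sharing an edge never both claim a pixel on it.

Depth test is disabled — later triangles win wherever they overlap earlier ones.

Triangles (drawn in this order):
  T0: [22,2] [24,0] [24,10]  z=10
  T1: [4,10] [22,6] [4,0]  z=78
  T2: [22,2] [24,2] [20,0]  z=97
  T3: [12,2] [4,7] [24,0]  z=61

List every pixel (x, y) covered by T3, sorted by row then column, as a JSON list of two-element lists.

T0:
  2·area = 20
  edge (22, 2)→(24, 0): d=(2,-2) top-left  bias=+0
  edge (24, 0)→(24, 10): d=(0,10) right/bottom  bias=-1
  edge (24, 10)→(22, 2): d=(-2,-8) top-left  bias=+0
    (11,0)@(23, 1): e=[0,10,10] → █  [on edge]
    (10,1)@(21, 3): e=[0,30,-10] → ·  [on edge]
    (11,1)@(23, 3): e=[4,10,6] → █
    (9,2)@(19, 5): e=[0,50,-30] → ·  [on edge]
    (11,2)@(23, 5): e=[8,10,2] → █
    (8,3)@(17, 7): e=[0,70,-50] → ·  [on edge]
    (11,3)@(23, 7): e=[12,10,-2] → ·
    (7,4)@(15, 9): e=[0,90,-70] → ·  [on edge]
  covered (3 px):
    · · · · · · · · · · · █
    · · · · · · · · · · · █
    · · · · · · · · · · · █
    · · · · · · · · · · · ·
    · · · · · · · · · · · ·
T1:
  2·area = 180  (B↔C swapped to make it positive)
  edge (4, 10)→(4, 0): d=(0,-10) top-left  bias=+0
  edge (4, 0)→(22, 6): d=(18,6) right/bottom  bias=-1
  edge (22, 6)→(4, 10): d=(-18,4) right/bottom  bias=-1
    (2,0)@(5, 1): e=[10,12,158] → █
    (3,0)@(7, 1): e=[30,0,150] → ·  [on edge]
    (2,1)@(5, 3): e=[10,48,122] → █
    (3,1)@(7, 3): e=[30,36,114] → █
    (4,1)@(9, 3): e=[50,24,106] → █
    (5,1)@(11, 3): e=[70,12,98] → █
    (6,1)@(13, 3): e=[90,0,90] → ·  [on edge]
    (2,2)@(5, 5): e=[10,84,86] → █
    (6,2)@(13, 5): e=[90,36,54] → █
    (7,2)@(15, 5): e=[110,24,46] → █
    (8,2)@(17, 5): e=[130,12,38] → █
    (9,2)@(19, 5): e=[150,0,30] → ·  [on edge]
  covered (21 px):
    · · █ · · · · · · · · ·
    · · █ █ █ █ · · · · · ·
    · · █ █ █ █ █ █ █ · · ·
    · · █ █ █ █ █ █ █ · · ·
    · · █ █ · · · · · · · ·
T2:
  2·area = 4  (B↔C swapped to make it positive)
  edge (22, 2)→(20, 0): d=(-2,-2) top-left  bias=+0
  edge (20, 0)→(24, 2): d=(4,2) right/bottom  bias=-1
  edge (24, 2)→(22, 2): d=(-2,0) right/bottom  bias=-1
    (10,0)@(21, 1): e=[0,2,2] → █  [on edge]
    (11,0)@(23, 1): e=[4,-2,2] → ·
    (10,1)@(21, 3): e=[-4,10,-2] → ·
    (11,1)@(23, 3): e=[0,6,-2] → ·  [on edge]
  covered (1 px):
    · · · · · · · · · · █ ·
    · · · · · · · · · · · ·
    · · · · · · · · · · · ·
    · · · · · · · · · · · ·
    · · · · · · · · · · · ·
T3:
  2·area = 44  (B↔C swapped to make it positive)
  edge (12, 2)→(24, 0): d=(12,-2) top-left  bias=+0
  edge (24, 0)→(4, 7): d=(-20,7) right/bottom  bias=-1
  edge (4, 7)→(12, 2): d=(8,-5) top-left  bias=+0
    (9,0)@(19, 1): e=[2,15,27] → █
    (10,0)@(21, 1): e=[6,1,37] → █
    (11,0)@(23, 1): e=[10,-13,47] → ·
    (5,1)@(11, 3): e=[10,31,3] → █
    (6,1)@(13, 3): e=[14,17,13] → █
    (7,1)@(15, 3): e=[18,3,23] → █
    (8,1)@(17, 3): e=[22,-11,33] → ·
    (9,1)@(19, 3): e=[26,-25,43] → ·
    (10,1)@(21, 3): e=[30,-39,53] → ·
    (4,2)@(9, 5): e=[30,5,9] → █
    (5,2)@(11, 5): e=[34,-9,19] → ·
    (6,2)@(13, 5): e=[38,-23,29] → ·
  covered (6 px):
    · · · · · · · · · █ █ ·
    · · · · · █ █ █ · · · ·
    · · · · █ · · · · · · ·
    · · · · · · · · · · · ·
    · · · · · · · · · · · ·

Answer: [[9,0],[10,0],[5,1],[6,1],[7,1],[4,2]]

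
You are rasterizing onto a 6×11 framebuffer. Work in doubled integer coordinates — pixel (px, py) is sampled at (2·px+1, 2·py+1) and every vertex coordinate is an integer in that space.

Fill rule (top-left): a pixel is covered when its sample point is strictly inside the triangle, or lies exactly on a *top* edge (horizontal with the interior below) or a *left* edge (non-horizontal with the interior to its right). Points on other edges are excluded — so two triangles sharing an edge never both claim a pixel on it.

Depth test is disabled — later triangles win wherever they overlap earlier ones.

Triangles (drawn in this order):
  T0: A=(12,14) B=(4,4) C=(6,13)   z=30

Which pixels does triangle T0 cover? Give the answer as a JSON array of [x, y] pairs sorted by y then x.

T0:
  2·area = 52  (B↔C swapped to make it positive)
  edge (12, 14)→(6, 13): d=(-6,-1) top-left  bias=+0
  edge (6, 13)→(4, 4): d=(-2,-9) top-left  bias=+0
  edge (4, 4)→(12, 14): d=(8,10) right/bottom  bias=-1
    (2,3)@(5, 7): e=[35,3,14] → #
    (3,3)@(7, 7): e=[37,21,-6] → ·
    (2,4)@(5, 9): e=[23,-1,30] → ·
    (3,4)@(7, 9): e=[25,17,10] → #
    (4,4)@(9, 9): e=[27,35,-10] → ·
    (3,5)@(7, 11): e=[13,13,26] → #
    (4,5)@(9, 11): e=[15,31,6] → #
    (5,5)@(11, 11): e=[17,49,-14] → ·
    (3,6)@(7, 13): e=[1,9,42] → #
    (5,6)@(11, 13): e=[5,45,2] → #
    (3,7)@(7, 15): e=[-11,5,58] → ·
    (4,7)@(9, 15): e=[-9,23,38] → ·
  covered (7 px):
    · · · · · ·
    · · · · · ·
    · · · · · ·
    · · # · · ·
    · · · # · ·
    · · · # # ·
    · · · # # #
    · · · · · ·
    · · · · · ·
    · · · · · ·
    · · · · · ·

Result: [[2,3],[3,4],[3,5],[4,5],[3,6],[4,6],[5,6]]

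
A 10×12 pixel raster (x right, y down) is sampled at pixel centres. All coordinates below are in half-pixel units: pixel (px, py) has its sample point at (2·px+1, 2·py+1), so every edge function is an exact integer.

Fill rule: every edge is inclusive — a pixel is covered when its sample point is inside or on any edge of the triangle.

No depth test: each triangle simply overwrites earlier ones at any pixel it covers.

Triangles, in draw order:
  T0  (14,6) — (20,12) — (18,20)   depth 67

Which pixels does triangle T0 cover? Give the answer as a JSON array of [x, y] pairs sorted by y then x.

T0:
  2·area = 60
  edge (14, 6)→(20, 12): d=(6,6) inclusive
  edge (20, 12)→(18, 20): d=(-2,8) inclusive
  edge (18, 20)→(14, 6): d=(-4,-14) inclusive
    (4,0)@(9, 1): e=[0,110,-50] → ·  [on edge]
    (5,1)@(11, 3): e=[0,90,-30] → ·  [on edge]
    (6,2)@(13, 5): e=[0,70,-10] → ·  [on edge]
    (7,3)@(15, 7): e=[0,50,10] → █  [on edge]
    (8,3)@(17, 7): e=[-12,34,38] → ·
    (7,4)@(15, 9): e=[12,46,2] → █
    (8,4)@(17, 9): e=[0,30,30] → █  [on edge]
    (9,4)@(19, 9): e=[-12,14,58] → ·
    (7,5)@(15, 11): e=[24,42,-6] → ·
    (8,5)@(17, 11): e=[12,26,22] → █
    (9,5)@(19, 11): e=[0,10,50] → █  [on edge]
    (8,6)@(17, 13): e=[24,22,14] → █
  covered (9 px):
    · · · · · · · · · ·
    · · · · · · · · · ·
    · · · · · · · · · ·
    · · · · · · · █ · ·
    · · · · · · · █ █ ·
    · · · · · · · · █ █
    · · · · · · · · █ █
    · · · · · · · · █ █
    · · · · · · · · · ·
    · · · · · · · · · ·
    · · · · · · · · · ·
    · · · · · · · · · ·

Answer: [[7,3],[7,4],[8,4],[8,5],[9,5],[8,6],[9,6],[8,7],[9,7]]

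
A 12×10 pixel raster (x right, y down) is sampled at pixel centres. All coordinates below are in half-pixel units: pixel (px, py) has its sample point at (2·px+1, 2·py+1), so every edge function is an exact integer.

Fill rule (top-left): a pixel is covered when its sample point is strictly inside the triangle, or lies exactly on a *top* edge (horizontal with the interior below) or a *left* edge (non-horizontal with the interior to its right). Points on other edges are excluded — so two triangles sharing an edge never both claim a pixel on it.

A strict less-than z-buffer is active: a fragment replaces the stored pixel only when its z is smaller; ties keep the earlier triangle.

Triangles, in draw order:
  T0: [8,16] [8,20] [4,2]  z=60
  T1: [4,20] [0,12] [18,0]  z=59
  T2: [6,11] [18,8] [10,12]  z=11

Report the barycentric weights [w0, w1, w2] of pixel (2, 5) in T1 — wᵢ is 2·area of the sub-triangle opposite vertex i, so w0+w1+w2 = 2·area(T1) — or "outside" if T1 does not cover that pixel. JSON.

T0:
  2·area = 16
  edge (8, 16)→(8, 20): d=(0,4) right/bottom  bias=-1
  edge (8, 20)→(4, 2): d=(-4,-18) top-left  bias=+0
  edge (4, 2)→(8, 16): d=(4,14) right/bottom  bias=-1
    (3,6)@(7, 13): e=[4,10,2] → #
    (4,6)@(9, 13): e=[-4,46,-26] → ·
    (3,7)@(7, 15): e=[4,2,10] → #
    (4,7)@(9, 15): e=[-4,38,-18] → ·
    (3,8)@(7, 17): e=[4,-6,18] → ·
  covered (2 px):
    · · · · · · · · · · · ·
    · · · · · · · · · · · ·
    · · · · · · · · · · · ·
    · · · · · · · · · · · ·
    · · · · · · · · · · · ·
    · · · · · · · · · · · ·
    · · · # · · · · · · · ·
    · · · # · · · · · · · ·
    · · · · · · · · · · · ·
    · · · · · · · · · · · ·
T1:
  2·area = 192
  edge (4, 20)→(0, 12): d=(-4,-8) top-left  bias=+0
  edge (0, 12)→(18, 0): d=(18,-12) top-left  bias=+0
  edge (18, 0)→(4, 20): d=(-14,20) right/bottom  bias=-1
    (8,0)@(17, 1): e=[180,6,6] → #
    (9,0)@(19, 1): e=[196,30,-34] → ·
    (7,1)@(15, 3): e=[156,18,18] → #
    (8,1)@(17, 3): e=[172,42,-22] → ·
    (5,2)@(11, 5): e=[116,6,70] → #
    (6,2)@(13, 5): e=[132,30,30] → #
    (7,2)@(15, 5): e=[148,54,-10] → ·
    (4,3)@(9, 7): e=[92,18,82] → #
    (7,3)@(15, 7): e=[140,90,-38] → ·
    (2,4)@(5, 9): e=[52,6,134] → #
    (3,4)@(7, 9): e=[68,30,94] → #
    (6,4)@(13, 9): e=[116,102,-26] → ·
  covered (24 px):
    · · · · · · · · # · · ·
    · · · · · · · # · · · ·
    · · · · · # # · · · · ·
    · · · · # # # · · · · ·
    · · # # # # · · · · · ·
    · # # # # · · · · · · ·
    # # # # · · · · · · · ·
    · # # # · · · · · · · ·
    · # # · · · · · · · · ·
    · · · · · · · · · · · ·
T2:
  2·area = 24
  edge (6, 11)→(18, 8): d=(12,-3) top-left  bias=+0
  edge (18, 8)→(10, 12): d=(-8,4) right/bottom  bias=-1
  edge (10, 12)→(6, 11): d=(-4,-1) top-left  bias=+0
    (7,4)@(15, 9): e=[3,4,17] → #
    (8,4)@(17, 9): e=[9,-4,19] → ·
    (3,5)@(7, 11): e=[3,20,1] → #
    (4,5)@(9, 11): e=[9,12,3] → #
    (5,5)@(11, 11): e=[15,4,5] → #
    (6,5)@(13, 11): e=[21,-4,7] → ·
    (7,5)@(15, 11): e=[27,-12,9] → ·
    (3,6)@(7, 13): e=[27,4,-7] → ·
    (4,6)@(9, 13): e=[33,-4,-5] → ·
    (5,6)@(11, 13): e=[39,-12,-3] → ·
  covered (4 px):
    · · · · · · · · · · · ·
    · · · · · · · · · · · ·
    · · · · · · · · · · · ·
    · · · · · · · · · · · ·
    · · · · · · · # · · · ·
    · · · # # # · · · · · ·
    · · · · · · · · · · · ·
    · · · · · · · · · · · ·
    · · · · · · · · · · · ·
    · · · · · · · · · · · ·

Result: [42,106,44]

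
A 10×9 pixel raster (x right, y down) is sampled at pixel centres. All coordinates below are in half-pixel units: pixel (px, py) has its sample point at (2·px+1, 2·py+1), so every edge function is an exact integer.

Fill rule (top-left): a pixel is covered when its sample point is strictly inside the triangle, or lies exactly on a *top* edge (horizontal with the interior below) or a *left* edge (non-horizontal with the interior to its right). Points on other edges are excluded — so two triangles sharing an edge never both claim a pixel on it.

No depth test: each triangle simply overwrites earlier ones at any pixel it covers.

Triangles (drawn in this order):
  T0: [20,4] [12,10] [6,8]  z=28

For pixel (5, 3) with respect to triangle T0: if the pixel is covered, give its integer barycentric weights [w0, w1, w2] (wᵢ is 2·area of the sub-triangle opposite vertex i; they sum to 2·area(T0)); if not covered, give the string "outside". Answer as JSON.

T0:
  2·area = 52
  edge (20, 4)→(12, 10): d=(-8,6) right/bottom  bias=-1
  edge (12, 10)→(6, 8): d=(-6,-2) top-left  bias=+0
  edge (6, 8)→(20, 4): d=(14,-4) top-left  bias=+0
    (8,2)@(17, 5): e=[10,40,2] → X
    (9,2)@(19, 5): e=[-2,44,10] → .
    (1,3)@(3, 7): e=[78,0,-26] → .  [on edge]
    (5,3)@(11, 7): e=[30,16,6] → X
    (6,3)@(13, 7): e=[18,20,14] → X
    (7,3)@(15, 7): e=[6,24,22] → X
    (8,3)@(17, 7): e=[-6,28,30] → .
    (4,4)@(9, 9): e=[26,0,26] → X  [on edge]
    (7,4)@(15, 9): e=[-10,12,50] → .
    (4,5)@(9, 11): e=[10,-12,54] → .
    (5,5)@(11, 11): e=[-2,-8,62] → .
    (6,5)@(13, 11): e=[-14,-4,70] → .
    (7,5)@(15, 11): e=[-26,0,78] → .  [on edge]
  covered (7 px):
    . . . . . . . . . .
    . . . . . . . . . .
    . . . . . . . . X .
    . . . . . X X X . .
    . . . . X X X . . .
    . . . . . . . . . .
    . . . . . . . . . .
    . . . . . . . . . .
    . . . . . . . . . .

Result: [16,6,30]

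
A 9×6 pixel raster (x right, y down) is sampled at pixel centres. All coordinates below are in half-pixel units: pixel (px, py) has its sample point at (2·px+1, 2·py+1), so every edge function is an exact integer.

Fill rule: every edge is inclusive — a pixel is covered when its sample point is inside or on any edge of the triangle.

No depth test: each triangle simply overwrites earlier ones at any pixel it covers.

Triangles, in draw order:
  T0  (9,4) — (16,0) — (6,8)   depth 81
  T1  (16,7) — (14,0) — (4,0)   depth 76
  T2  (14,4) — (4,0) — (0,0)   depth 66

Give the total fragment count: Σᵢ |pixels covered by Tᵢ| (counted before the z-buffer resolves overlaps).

T0:
  2·area = 16
  edge (9, 4)→(16, 0): d=(7,-4) inclusive
  edge (16, 0)→(6, 8): d=(-10,8) inclusive
  edge (6, 8)→(9, 4): d=(3,-4) inclusive
    (5,1)@(11, 3): e=[1,10,5] → █
    (6,1)@(13, 3): e=[9,-6,13] → ·
    (4,2)@(9, 5): e=[7,6,3] → █
    (5,2)@(11, 5): e=[15,-10,11] → ·
    (3,3)@(7, 7): e=[13,2,1] → █
    (4,3)@(9, 7): e=[21,-14,9] → ·
    (3,4)@(7, 9): e=[27,-18,7] → ·
  covered (3 px):
    · · · · · · · · ·
    · · · · · █ · · ·
    · · · · █ · · · ·
    · · · █ · · · · ·
    · · · · · · · · ·
    · · · · · · · · ·
T1:
  2·area = 70  (B↔C swapped to make it positive)
  edge (16, 7)→(4, 0): d=(-12,-7) inclusive
  edge (4, 0)→(14, 0): d=(10,0) inclusive
  edge (14, 0)→(16, 7): d=(2,7) inclusive
    (3,0)@(7, 1): e=[9,10,51] → █
    (4,0)@(9, 1): e=[23,10,37] → █
    (5,0)@(11, 1): e=[37,10,23] → █
    (6,0)@(13, 1): e=[51,10,9] → █
    (7,0)@(15, 1): e=[65,10,-5] → ·
    (3,1)@(7, 3): e=[-15,30,55] → ·
    (4,1)@(9, 3): e=[-1,30,41] → ·
    (5,1)@(11, 3): e=[13,30,27] → █
    (7,1)@(15, 3): e=[41,30,-1] → ·
    (5,2)@(11, 5): e=[-11,50,31] → ·
    (6,2)@(13, 5): e=[3,50,17] → █
    (7,2)@(15, 5): e=[17,50,3] → █
  covered (8 px):
    · · · █ █ █ █ · ·
    · · · · · █ █ · ·
    · · · · · · █ █ ·
    · · · · · · · · ·
    · · · · · · · · ·
    · · · · · · · · ·
T2:
  2·area = 16  (B↔C swapped to make it positive)
  edge (14, 4)→(0, 0): d=(-14,-4) inclusive
  edge (0, 0)→(4, 0): d=(4,0) inclusive
  edge (4, 0)→(14, 4): d=(10,4) inclusive
    (2,0)@(5, 1): e=[6,4,6] → █
    (3,0)@(7, 1): e=[14,4,-2] → ·
    (2,1)@(5, 3): e=[-22,12,26] → ·
    (5,1)@(11, 3): e=[2,12,2] → █
    (6,1)@(13, 3): e=[10,12,-6] → ·
    (5,2)@(11, 5): e=[-26,20,22] → ·
  covered (2 px):
    · · █ · · · · · ·
    · · · · · █ · · ·
    · · · · · · · · ·
    · · · · · · · · ·
    · · · · · · · · ·
    · · · · · · · · ·

Final: 13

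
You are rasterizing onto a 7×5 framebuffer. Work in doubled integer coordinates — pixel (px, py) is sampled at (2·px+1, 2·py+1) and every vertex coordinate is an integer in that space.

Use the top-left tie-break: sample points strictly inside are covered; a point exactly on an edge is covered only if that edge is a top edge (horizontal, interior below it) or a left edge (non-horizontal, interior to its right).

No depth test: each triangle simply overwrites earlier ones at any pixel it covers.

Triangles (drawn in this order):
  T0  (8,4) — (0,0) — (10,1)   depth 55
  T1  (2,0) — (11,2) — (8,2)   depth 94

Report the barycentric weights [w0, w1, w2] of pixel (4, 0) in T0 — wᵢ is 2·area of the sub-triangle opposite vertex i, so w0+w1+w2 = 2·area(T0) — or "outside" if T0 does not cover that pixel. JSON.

T0:
  2·area = 32
  edge (8, 4)→(0, 0): d=(-8,-4) top-left  bias=+0
  edge (0, 0)→(10, 1): d=(10,1) right/bottom  bias=-1
  edge (10, 1)→(8, 4): d=(-2,3) right/bottom  bias=-1
    (1,0)@(3, 1): e=[4,7,21] → X
    (2,0)@(5, 1): e=[12,5,15] → X
    (3,0)@(7, 1): e=[20,3,9] → X
    (4,0)@(9, 1): e=[28,1,3] → X
    (5,0)@(11, 1): e=[36,-1,-3] → .
    (1,1)@(3, 3): e=[-12,27,17] → .
    (2,1)@(5, 3): e=[-4,25,11] → .
    (3,1)@(7, 3): e=[4,23,5] → X
    (4,1)@(9, 3): e=[12,21,-1] → .
    (3,2)@(7, 5): e=[-12,43,1] → .
  covered (5 px):
    . X X X X . .
    . . . X . . .
    . . . . . . .
    . . . . . . .
    . . . . . . .
T1:
  2·area = 6
  edge (2, 0)→(11, 2): d=(9,2) right/bottom  bias=-1
  edge (11, 2)→(8, 2): d=(-3,0) right/bottom  bias=-1
  edge (8, 2)→(2, 0): d=(-6,-2) top-left  bias=+0
    (2,0)@(5, 1): e=[3,3,0] → X  [on edge]
    (3,0)@(7, 1): e=[-1,3,4] → .
    (2,1)@(5, 3): e=[21,-3,-12] → .
    (5,1)@(11, 3): e=[9,-3,0] → .  [on edge]
  covered (1 px):
    . . X . . . .
    . . . . . . .
    . . . . . . .
    . . . . . . .
    . . . . . . .

Final: [1,3,28]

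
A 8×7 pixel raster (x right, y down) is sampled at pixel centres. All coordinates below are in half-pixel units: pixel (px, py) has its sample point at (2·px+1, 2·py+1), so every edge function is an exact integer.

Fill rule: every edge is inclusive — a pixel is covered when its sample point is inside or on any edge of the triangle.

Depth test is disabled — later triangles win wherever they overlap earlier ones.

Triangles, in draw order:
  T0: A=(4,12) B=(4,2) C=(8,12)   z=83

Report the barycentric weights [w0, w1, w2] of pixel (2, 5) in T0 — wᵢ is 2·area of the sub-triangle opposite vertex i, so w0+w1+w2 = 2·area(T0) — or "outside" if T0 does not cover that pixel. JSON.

T0:
  2·area = 40
  edge (4, 12)→(4, 2): d=(0,-10) inclusive
  edge (4, 2)→(8, 12): d=(4,10) inclusive
  edge (8, 12)→(4, 12): d=(-4,0) inclusive
    (2,2)@(5, 5): e=[10,2,28] → █
    (3,2)@(7, 5): e=[30,-18,28] → ·
    (2,3)@(5, 7): e=[10,10,20] → █
    (3,3)@(7, 7): e=[30,-10,20] → ·
    (2,4)@(5, 9): e=[10,18,12] → █
    (3,4)@(7, 9): e=[30,-2,12] → ·
    (2,5)@(5, 11): e=[10,26,4] → █
    (3,5)@(7, 11): e=[30,6,4] → █
    (4,5)@(9, 11): e=[50,-14,4] → ·
    (2,6)@(5, 13): e=[10,34,-4] → ·
    (3,6)@(7, 13): e=[30,14,-4] → ·
  covered (5 px):
    · · · · · · · ·
    · · · · · · · ·
    · · █ · · · · ·
    · · █ · · · · ·
    · · █ · · · · ·
    · · █ █ · · · ·
    · · · · · · · ·

Final: [26,4,10]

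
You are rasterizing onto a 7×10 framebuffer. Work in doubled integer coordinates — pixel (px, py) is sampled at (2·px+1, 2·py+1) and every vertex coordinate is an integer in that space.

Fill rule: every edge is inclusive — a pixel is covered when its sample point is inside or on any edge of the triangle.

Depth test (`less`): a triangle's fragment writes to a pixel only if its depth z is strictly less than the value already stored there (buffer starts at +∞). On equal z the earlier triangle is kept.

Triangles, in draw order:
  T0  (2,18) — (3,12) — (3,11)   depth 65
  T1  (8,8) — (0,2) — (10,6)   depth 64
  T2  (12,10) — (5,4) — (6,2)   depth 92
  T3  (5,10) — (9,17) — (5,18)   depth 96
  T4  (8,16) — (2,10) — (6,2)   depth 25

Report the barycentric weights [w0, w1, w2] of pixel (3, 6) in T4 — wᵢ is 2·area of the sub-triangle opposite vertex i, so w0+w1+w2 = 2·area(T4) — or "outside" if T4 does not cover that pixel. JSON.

T0:
  2·area = 1  (B↔C swapped to make it positive)
  edge (2, 18)→(3, 11): d=(1,-7) inclusive
  edge (3, 11)→(3, 12): d=(0,1) inclusive
  edge (3, 12)→(2, 18): d=(-1,6) inclusive
    (1,0)@(3, 1): e=[-10,0,11] → ·  [on edge]
    (1,1)@(3, 3): e=[-8,0,9] → ·  [on edge]
    (1,2)@(3, 5): e=[-6,0,7] → ·  [on edge]
    (1,3)@(3, 7): e=[-4,0,5] → ·  [on edge]
    (1,4)@(3, 9): e=[-2,0,3] → ·  [on edge]
    (1,5)@(3, 11): e=[0,0,1] → █  [on edge]
    (2,5)@(5, 11): e=[14,-2,-11] → ·
    (1,6)@(3, 13): e=[2,0,-1] → ·  [on edge]
    (1,7)@(3, 15): e=[4,0,-3] → ·  [on edge]
    (1,8)@(3, 17): e=[6,0,-5] → ·  [on edge]
    (1,9)@(3, 19): e=[8,0,-7] → ·  [on edge]
  covered (1 px):
    · · · · · · ·
    · · · · · · ·
    · · · · · · ·
    · · · · · · ·
    · · · · · · ·
    · █ · · · · ·
    · · · · · · ·
    · · · · · · ·
    · · · · · · ·
    · · · · · · ·
T1:
  2·area = 28
  edge (8, 8)→(0, 2): d=(-8,-6) inclusive
  edge (0, 2)→(10, 6): d=(10,4) inclusive
  edge (10, 6)→(8, 8): d=(-2,2) inclusive
    (6,1)@(13, 3): e=[70,-42,0] → ·  [on edge]
    (2,2)@(5, 5): e=[6,10,12] → █
    (3,2)@(7, 5): e=[18,2,8] → █
    (4,2)@(9, 5): e=[30,-6,4] → ·
    (5,2)@(11, 5): e=[42,-14,0] → ·  [on edge]
    (2,3)@(5, 7): e=[-10,30,8] → ·
    (3,3)@(7, 7): e=[2,22,4] → █
    (4,3)@(9, 7): e=[14,14,0] → █  [on edge]
    (5,3)@(11, 7): e=[26,6,-4] → ·
    (3,4)@(7, 9): e=[-14,42,0] → ·  [on edge]
    (4,4)@(9, 9): e=[-2,34,-4] → ·
    (2,5)@(5, 11): e=[-42,70,0] → ·  [on edge]
    (1,6)@(3, 13): e=[-70,98,0] → ·  [on edge]
    (0,7)@(1, 15): e=[-98,126,0] → ·  [on edge]
  covered (4 px):
    · · · · · · ·
    · · · · · · ·
    · · █ █ · · ·
    · · · █ █ · ·
    · · · · · · ·
    · · · · · · ·
    · · · · · · ·
    · · · · · · ·
    · · · · · · ·
    · · · · · · ·
T2:
  2·area = 20
  edge (12, 10)→(5, 4): d=(-7,-6) inclusive
  edge (5, 4)→(6, 2): d=(1,-2) inclusive
  edge (6, 2)→(12, 10): d=(6,8) inclusive
    (3,2)@(7, 5): e=[5,5,10] → █
    (4,2)@(9, 5): e=[17,9,-6] → ·
    (3,3)@(7, 7): e=[-9,7,22] → ·
    (4,3)@(9, 7): e=[3,11,6] → █
    (5,3)@(11, 7): e=[15,15,-10] → ·
    (4,4)@(9, 9): e=[-11,13,18] → ·
    (5,4)@(11, 9): e=[1,17,2] → █
    (6,4)@(13, 9): e=[13,21,-14] → ·
    (5,5)@(11, 11): e=[-13,19,14] → ·
  covered (3 px):
    · · · · · · ·
    · · · · · · ·
    · · · █ · · ·
    · · · · █ · ·
    · · · · · █ ·
    · · · · · · ·
    · · · · · · ·
    · · · · · · ·
    · · · · · · ·
    · · · · · · ·
T3:
  2·area = 32
  edge (5, 10)→(9, 17): d=(4,7) inclusive
  edge (9, 17)→(5, 18): d=(-4,1) inclusive
  edge (5, 18)→(5, 10): d=(0,-8) inclusive
    (2,0)@(5, 1): e=[-36,68,0] → ·  [on edge]
    (0,1)@(1, 3): e=[0,64,-32] → ·  [on edge]
    (2,1)@(5, 3): e=[-28,60,0] → ·  [on edge]
    (2,2)@(5, 5): e=[-20,52,0] → ·  [on edge]
    (2,3)@(5, 7): e=[-12,44,0] → ·  [on edge]
    (2,4)@(5, 9): e=[-4,36,0] → ·  [on edge]
    (2,5)@(5, 11): e=[4,28,0] → █  [on edge]
    (3,5)@(7, 11): e=[-10,26,16] → ·
    (2,6)@(5, 13): e=[12,20,0] → █  [on edge]
    (3,6)@(7, 13): e=[-2,18,16] → ·
    (2,7)@(5, 15): e=[20,12,0] → █  [on edge]
    (3,7)@(7, 15): e=[6,10,16] → █
    (2,8)@(5, 17): e=[28,4,0] → █  [on edge]
    (4,8)@(9, 17): e=[0,0,32] → █  [on edge]
    (0,9)@(1, 19): e=[64,0,-32] → ·  [on edge]
    (2,9)@(5, 19): e=[36,-4,0] → ·  [on edge]
  covered (7 px):
    · · · · · · ·
    · · · · · · ·
    · · · · · · ·
    · · · · · · ·
    · · · · · · ·
    · · █ · · · ·
    · · █ · · · ·
    · · █ █ · · ·
    · · █ █ █ · ·
    · · · · · · ·
T4:
  2·area = 72
  edge (8, 16)→(2, 10): d=(-6,-6) inclusive
  edge (2, 10)→(6, 2): d=(4,-8) inclusive
  edge (6, 2)→(8, 16): d=(2,14) inclusive
    (2,2)@(5, 5): e=[48,4,20] → █
    (3,2)@(7, 5): e=[60,20,-8] → ·
    (2,3)@(5, 7): e=[36,12,24] → █
    (3,3)@(7, 7): e=[48,28,-4] → ·
    (0,4)@(1, 9): e=[0,-12,84] → ·  [on edge]
    (1,4)@(3, 9): e=[12,4,56] → █
    (3,4)@(7, 9): e=[36,36,0] → █  [on edge]
    (4,4)@(9, 9): e=[48,52,-28] → ·
    (1,5)@(3, 11): e=[0,12,60] → █  [on edge]
    (4,5)@(9, 11): e=[36,60,-24] → ·
    (1,6)@(3, 13): e=[-12,20,64] → ·
    (2,6)@(5, 13): e=[0,36,36] → █  [on edge]
    (3,7)@(7, 15): e=[0,60,12] → █  [on edge]
    (4,8)@(9, 17): e=[0,84,-12] → ·  [on edge]
    (5,9)@(11, 19): e=[0,108,-36] → ·  [on edge]
  covered (11 px):
    · · · · · · ·
    · · · · · · ·
    · · █ · · · ·
    · · █ · · · ·
    · █ █ █ · · ·
    · █ █ █ · · ·
    · · █ █ · · ·
    · · · █ · · ·
    · · · · · · ·
    · · · · · · ·

Final: [52,8,12]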